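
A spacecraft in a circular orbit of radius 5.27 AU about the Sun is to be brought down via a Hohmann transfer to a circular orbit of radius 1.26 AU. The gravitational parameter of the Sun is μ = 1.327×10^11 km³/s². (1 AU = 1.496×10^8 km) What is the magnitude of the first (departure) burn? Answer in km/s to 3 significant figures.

Δv₁ = 4.91 km/s

In km: r₁ = 5.27 × 1.496×10^8 = 7.88392×10^8 km; r₂ = 1.26 × 1.496×10^8 = 1.88496×10^8 km.
Transfer-ellipse semi-major axis a_t = (r₁ + r₂)/2 = (7.88392×10^8 + 1.88496×10^8)/2 = 4.88444×10^8 km.
On the circular orbit at r = 7.88392×10^8 km, v_c = √(μ/r) = 12.9737 km/s.
Transfer-orbit speed at the same r (vis-viva, a = a_t): v_t = √[μ(2/r − 1/a_t)] = 8.05950 km/s.
Δv₁ = |v_t − v_c| = |8.05950 − 12.9737| = 4.914 km/s.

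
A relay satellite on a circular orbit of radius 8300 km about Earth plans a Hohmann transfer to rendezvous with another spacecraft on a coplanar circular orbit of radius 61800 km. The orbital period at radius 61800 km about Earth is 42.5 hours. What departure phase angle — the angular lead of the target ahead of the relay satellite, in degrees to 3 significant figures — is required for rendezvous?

φ = 103°

From Kepler's third law T² = 4π²r³/μ at r = 61800 km, T = 42.5 hours = 42.5 × 3600 s = 1.530×10^5 s: μ = 4π²r³/T² = 3.98054×10^5 km³/s².
Transfer-ellipse semi-major axis a_t = (r₁ + r₂)/2 = (8300 + 61800)/2 = 35050 km.
Transfer time t = π√(a_t³/μ) = 32670 s.
Target angular speed ω₂ = √(μ/r₂³) = 4.107×10^-5 rad/s.
Angle swept by the target during transfer: ω₂·t = 1.3418 rad = 76.88°.
The relay satellite traverses 180° on the transfer ellipse, so the target must lead by 180° − 76.88° = 103°.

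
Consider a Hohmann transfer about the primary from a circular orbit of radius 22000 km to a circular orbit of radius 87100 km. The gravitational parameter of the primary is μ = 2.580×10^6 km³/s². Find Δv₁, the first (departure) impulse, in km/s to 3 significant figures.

Transfer-ellipse semi-major axis a_t = (r₁ + r₂)/2 = (22000 + 87100)/2 = 54550 km.
On the circular orbit at r = 22000 km, v_c = √(μ/r) = 10.829 km/s.
Transfer-orbit speed at the same r (vis-viva, a = a_t): v_t = √[μ(2/r − 1/a_t)] = 13.684 km/s.
Δv₁ = |v_t − v_c| = |13.684 − 10.829| = 2.855 km/s.

Δv₁ = 2.85 km/s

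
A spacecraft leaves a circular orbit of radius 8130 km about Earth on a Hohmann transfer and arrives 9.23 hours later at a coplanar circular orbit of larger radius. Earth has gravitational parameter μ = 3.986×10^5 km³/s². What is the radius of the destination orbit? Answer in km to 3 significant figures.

Transfer time t = 9.23 hours = 33228 s, and t = π√(a_t³/μ).
So a_t = (μ t²/π²)^(1/3) = (3.986×10^5 × (33228)² / π²)^(1/3) = 35461 km.
Since a_t = (r₁ + r₂)/2, r₂ = 2a_t − r₁ = 2×35461 − 8130 = 62792 km.

r₂ = 62800 km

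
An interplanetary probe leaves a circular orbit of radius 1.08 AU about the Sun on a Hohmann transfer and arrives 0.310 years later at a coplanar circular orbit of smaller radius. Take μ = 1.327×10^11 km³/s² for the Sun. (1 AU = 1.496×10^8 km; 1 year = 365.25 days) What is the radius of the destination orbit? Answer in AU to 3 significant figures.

In km: r₁ = 1.08 × 1.496×10^8 = 1.61568×10^8 km.
Transfer time t = 0.310 years × 365.25 × 86400 s = 9.782856×10^6 s, and t = π√(a_t³/μ).
So a_t = (μ t²/π²)^(1/3) = (1.327×10^11 × (9.782856×10^6)² / π²)^(1/3) = 1.0877×10^8 km.
Since a_t = (r₁ + r₂)/2, r₂ = 2a_t − r₁ = 2×1.0877×10^8 − 1.61568×10^8 = 5.5972×10^7 km.
In AU: r₂ = 5.5972×10^7 / 1.496×10^8 = 0.374 AU.

r₂ = 0.374 AU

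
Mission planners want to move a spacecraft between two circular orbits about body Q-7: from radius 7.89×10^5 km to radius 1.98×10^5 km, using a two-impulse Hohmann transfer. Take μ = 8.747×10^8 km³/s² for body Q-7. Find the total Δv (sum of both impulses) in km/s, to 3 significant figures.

Δv = 29.8 km/s

Transfer-ellipse semi-major axis a_t = (r₁ + r₂)/2 = (7.890×10^5 + 1.980×10^5)/2 = 4.935×10^5 km.
At r₁ the circular-orbit speed is v₁ = √(μ/r₁) = 33.296 km/s.
On the transfer ellipse at r₁, v² = μ(2/r − 1/a) gives v_a = √[μ(2/r₁ − 1/a_t)] = 21.090 km/s.
First burn Δv₁ = |v_a − v₁| = 12.206 km/s.
Circular speed at r₂: v₂ = √(μ/r₂) = 66.46561 km/s.
Transfer-orbit speed at r₂: v_p = √[μ(2/r₂ − 1/a_t)] = 84.04113 km/s.
Second burn Δv₂ = |v₂ − v_p| = 17.576 km/s.
Δv = Δv₁ + Δv₂ = 12.206 + 17.576 = 29.78 km/s.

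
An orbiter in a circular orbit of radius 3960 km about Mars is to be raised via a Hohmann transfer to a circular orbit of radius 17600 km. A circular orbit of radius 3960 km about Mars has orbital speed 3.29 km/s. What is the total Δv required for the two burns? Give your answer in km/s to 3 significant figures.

Δv = 1.53 km/s

From the circular-orbit relation v² = μ/r at r = 3960 km: μ = v²r = (3.29)² × 3960 = 42863.4 km³/s².
The Hohmann ellipse has a_t = (r₁ + r₂)/2 = 10780 km.
At r₁ the circular-orbit speed is v₁ = √(μ/r₁) = 3.29000 km/s.
Transfer-orbit speed at r₁ (vis-viva equation): v_p = √[μ(2/r₁ − 1/a_t)] = 4.20381 km/s.
First burn Δv₁ = |v_p − v₁| = 0.91381 km/s.
Circular speed at r₂: v₂ = √(μ/r₂) = 1.560584 km/s.
Transfer-orbit speed at r₂: v_a = √[μ(2/r₂ − 1/a_t)] = 0.9458568 km/s.
Second burn Δv₂ = |v₂ − v_a| = 0.61473 km/s.
Δv = Δv₁ + Δv₂ = 0.91381 + 0.61473 = 1.529 km/s.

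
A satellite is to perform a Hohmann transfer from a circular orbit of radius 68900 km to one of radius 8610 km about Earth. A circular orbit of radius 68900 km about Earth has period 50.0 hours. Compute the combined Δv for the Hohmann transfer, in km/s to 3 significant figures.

Δv = 3.54 km/s

From Kepler's third law T² = 4π²r³/μ at r = 68900 km, T = 50.0 hours = 50.0 × 3600 s = 1.800×10^5 s: μ = 4π²r³/T² = 3.98540×10^5 km³/s².
Semi-major axis of the transfer orbit: a_t = (68900 + 8610)/2 = 38755 km.
Circular speed at r₁: v₁ = √(μ/r₁) = √(3.98540×10^5/68900) = 2.405 km/s.
Transfer-orbit speed at r₁ (vis-viva): v_a = √[μ(2/r₁ − 1/a_t)] = 1.134 km/s.
First burn Δv₁ = |v_a − v₁| = 1.271 km/s.
At r₂, v₂ = √(μ/r₂) = 6.804 km/s.
Transfer-orbit speed at r₂: v_p = √[μ(2/r₂ − 1/a_t)] = 9.072 km/s.
Second burn Δv₂ = |v₂ − v_p| = 2.268 km/s.
Δv = Δv₁ + Δv₂ = 1.271 + 2.268 = 3.539 km/s.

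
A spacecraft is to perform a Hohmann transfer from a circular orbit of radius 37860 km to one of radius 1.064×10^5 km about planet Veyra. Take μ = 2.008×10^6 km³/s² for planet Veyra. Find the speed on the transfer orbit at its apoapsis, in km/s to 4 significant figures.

v = 3.147 km/s

The Hohmann ellipse has a_t = (r₁ + r₂)/2 = 72130 km.
At apoapsis, r = 1.064×10^5 km.
From the vis-viva equation, v = √[μ(2/r − 1/a_t)] = 3.147 km/s.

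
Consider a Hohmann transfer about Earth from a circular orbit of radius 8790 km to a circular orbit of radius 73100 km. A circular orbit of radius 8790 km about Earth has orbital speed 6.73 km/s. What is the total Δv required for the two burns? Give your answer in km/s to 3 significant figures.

Δv = 3.51 km/s

From the circular-orbit relation v² = μ/r at r = 8790 km: μ = v²r = (6.73)² × 8790 = 3.98125×10^5 km³/s².
Transfer-ellipse semi-major axis a_t = (r₁ + r₂)/2 = (8790 + 73100)/2 = 40945 km.
Circular speed at r₁: v₁ = √(μ/r₁) = √(3.98125×10^5/8790) = 6.7300 km/s.
Transfer-orbit speed at r₁ (vis-viva): v_p = √[μ(2/r₁ − 1/a_t)] = 8.9924 km/s.
First burn Δv₁ = |v_p − v₁| = 2.2624 km/s.
At r₂, v₂ = √(μ/r₂) = 2.3337 km/s.
Transfer-orbit speed at r₂: v_a = √[μ(2/r₂ − 1/a_t)] = 1.0813 km/s.
Second burn Δv₂ = |v₂ − v_a| = 1.2524 km/s.
Total Δv = Δv₁ + Δv₂ = 3.515 km/s.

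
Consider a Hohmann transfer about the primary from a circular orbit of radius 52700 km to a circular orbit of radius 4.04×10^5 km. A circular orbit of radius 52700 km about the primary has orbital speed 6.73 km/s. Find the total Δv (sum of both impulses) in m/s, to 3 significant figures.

From the circular-orbit relation v² = μ/r at r = 52700 km: μ = v²r = (6.73)² × 52700 = 2.38694×10^6 km³/s².
The Hohmann ellipse has a_t = (r₁ + r₂)/2 = 2.2835×10^5 km.
Circular speed at r₁: v₁ = √(μ/r₁) = √(2.38694×10^6/52700) = 6.730 km/s.
On the transfer ellipse at r₁, vis-viva equation gives v_p = √[μ(2/r₁ − 1/a_t)] = 8.952 km/s.
First burn Δv₁ = |v_p − v₁| = 2.222 km/s.
Circular speed at r₂: v₂ = √(μ/r₂) = 2.431 km/s.
Transfer-orbit speed at r₂: v_a = √[μ(2/r₂ − 1/a_t)] = 1.168 km/s.
Second burn Δv₂ = |v₂ − v_a| = 1.263 km/s.
Δv = Δv₁ + Δv₂ = 2.222 + 1.263 = 3.485 km/s.

Δv = 3480 m/s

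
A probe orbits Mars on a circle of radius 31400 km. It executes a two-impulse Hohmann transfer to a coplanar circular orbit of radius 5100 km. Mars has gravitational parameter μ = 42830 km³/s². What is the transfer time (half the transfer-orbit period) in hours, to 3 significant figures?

Semi-major axis of the transfer orbit: a_t = (31400 + 5100)/2 = 18250 km.
Half the transfer-orbit period gives t = π√(a_t³/μ) = 37430 s.
Converting: 37430 s ÷ 3600 s/hour = 10.4 hours.

t = 10.4 hours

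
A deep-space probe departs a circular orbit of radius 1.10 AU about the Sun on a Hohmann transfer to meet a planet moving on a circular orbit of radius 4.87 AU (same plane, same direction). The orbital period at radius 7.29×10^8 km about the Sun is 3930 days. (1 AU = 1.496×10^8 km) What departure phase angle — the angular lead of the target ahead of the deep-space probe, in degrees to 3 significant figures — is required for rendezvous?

φ = 93.6°

From Kepler's third law T² = 4π²r³/μ at r = 7.29×10^8 km, T = 3930 days = 3930 × 86400 s = 3.39552×10^8 s: μ = 4π²r³/T² = 1.32657×10^11 km³/s².
In km: r₁ = 1.10 × 1.496×10^8 = 1.6456×10^8 km; r₂ = 4.87 × 1.496×10^8 = 7.28552×10^8 km.
Semi-major axis of the transfer orbit: a_t = (1.6456×10^8 + 7.28552×10^8)/2 = 4.46556×10^8 km.
The half-period of the transfer ellipse is t = π√(a_t³/μ) = 8.13952×10^7 s.
Target angular speed ω₂ = √(μ/r₂³) = 1.85214×10^-8 rad/s.
Angle swept by the target during transfer: ω₂·t = 1.5076 rad = 86.38°.
The deep-space probe traverses 180° on the transfer ellipse, so the target must lead by 180° − 86.38° = 93.6°.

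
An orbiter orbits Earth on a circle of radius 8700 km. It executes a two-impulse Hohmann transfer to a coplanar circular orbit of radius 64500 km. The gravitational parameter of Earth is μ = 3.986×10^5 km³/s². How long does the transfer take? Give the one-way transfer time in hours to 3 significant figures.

Semi-major axis of the transfer orbit: a_t = (8700 + 64500)/2 = 36600 km.
Transfer time t = π√(a_t³/μ) = π√((36600)³ / 3.986×10^5) = 34840 s.
Converting: 34840 s ÷ 3600 s/hour = 9.68 hours.

t = 9.68 hours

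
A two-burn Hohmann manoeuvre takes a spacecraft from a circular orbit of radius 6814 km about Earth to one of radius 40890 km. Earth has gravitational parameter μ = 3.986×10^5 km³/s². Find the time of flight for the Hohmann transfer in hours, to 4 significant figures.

t = 5.092 hours

The Hohmann ellipse has a_t = (r₁ + r₂)/2 = 23852 km.
By Kepler's third law the transfer-orbit period is T = 2π√(a_t³/μ), so t = T/2 = 18330 s.
Converting: 18330 s ÷ 3600 s/hour = 5.092 hours.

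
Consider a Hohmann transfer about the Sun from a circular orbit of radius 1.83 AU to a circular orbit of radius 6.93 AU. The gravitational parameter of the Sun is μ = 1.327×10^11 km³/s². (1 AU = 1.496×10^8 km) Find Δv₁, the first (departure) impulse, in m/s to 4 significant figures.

Δv₁ = 5677 m/s

In km: r₁ = 1.83 × 1.496×10^8 = 2.73768×10^8 km; r₂ = 6.93 × 1.496×10^8 = 1.036728×10^9 km.
Semi-major axis of the transfer orbit: a_t = (2.73768×10^8 + 1.036728×10^9)/2 = 6.55248×10^8 km.
On the circular orbit at r = 2.73768×10^8 km, v_c = √(μ/r) = 22.016 km/s.
Transfer-orbit speed at the same r (vis-viva, a = a_t): v_t = √[μ(2/r − 1/a_t)] = 27.693 km/s.
Δv₁ = |v_t − v_c| = |27.693 − 22.016| = 5.677 km/s.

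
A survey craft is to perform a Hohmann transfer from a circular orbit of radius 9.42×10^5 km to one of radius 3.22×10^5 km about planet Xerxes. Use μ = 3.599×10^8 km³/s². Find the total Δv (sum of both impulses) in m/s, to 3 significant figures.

Δv = 13000 m/s

The Hohmann ellipse has a_t = (r₁ + r₂)/2 = 6.320×10^5 km.
At r₁ the circular-orbit speed is v₁ = √(μ/r₁) = 19.546 km/s.
Transfer-orbit speed at r₁ (vis-viva): v_a = √[μ(2/r₁ − 1/a_t)] = 13.952 km/s.
First burn Δv₁ = |v_a − v₁| = 5.594 km/s.
At r₂, v₂ = √(μ/r₂) = 33.432 km/s.
Transfer-orbit speed at r₂: v_p = √[μ(2/r₂ − 1/a_t)] = 40.816 km/s.
Second burn Δv₂ = |v₂ − v_p| = 7.384 km/s.
Δv = Δv₁ + Δv₂ = 5.594 + 7.384 = 12.98 km/s.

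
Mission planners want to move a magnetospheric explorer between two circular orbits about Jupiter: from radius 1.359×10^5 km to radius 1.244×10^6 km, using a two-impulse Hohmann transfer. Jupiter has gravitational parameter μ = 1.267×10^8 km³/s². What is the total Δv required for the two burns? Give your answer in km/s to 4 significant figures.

The Hohmann ellipse has a_t = (r₁ + r₂)/2 = 6.8995×10^5 km.
At r₁ the circular-orbit speed is v₁ = √(μ/r₁) = 30.53 km/s.
On the transfer ellipse at r₁, vis-viva equation gives v_p = √[μ(2/r₁ − 1/a_t)] = 41.00 km/s.
First burn Δv₁ = |v_p − v₁| = 10.47 km/s.
At r₂, v₂ = √(μ/r₂) = 10.092 km/s.
Transfer-orbit speed at r₂: v_a = √[μ(2/r₂ − 1/a_t)] = 4.4790 km/s.
Second burn Δv₂ = |v₂ − v_a| = 5.613 km/s.
Δv = Δv₁ + Δv₂ = 10.47 + 5.613 = 16.08 km/s.

Δv = 16.08 km/s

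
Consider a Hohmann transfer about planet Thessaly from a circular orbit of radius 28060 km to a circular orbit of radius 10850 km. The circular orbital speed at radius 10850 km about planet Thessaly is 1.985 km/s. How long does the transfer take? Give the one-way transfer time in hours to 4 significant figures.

t = 11.45 hours

From the circular-orbit relation v² = μ/r at r = 10850 km: μ = v²r = (1.985)² × 10850 = 42751.4 km³/s².
Transfer-ellipse semi-major axis a_t = (r₁ + r₂)/2 = (28060 + 10850)/2 = 19455 km.
Half the transfer-orbit period gives t = π√(a_t³/μ) = 41230 s.
Converting: 41230 s ÷ 3600 s/hour = 11.45 hours.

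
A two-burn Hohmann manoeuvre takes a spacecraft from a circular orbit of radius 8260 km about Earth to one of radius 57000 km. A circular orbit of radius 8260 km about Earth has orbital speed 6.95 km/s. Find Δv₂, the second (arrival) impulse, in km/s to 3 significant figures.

Δv₂ = 1.31 km/s

From the circular-orbit relation v² = μ/r at r = 8260 km: μ = v²r = (6.95)² × 8260 = 3.98979×10^5 km³/s².
Semi-major axis of the transfer orbit: a_t = (8260 + 57000)/2 = 32630 km.
On the circular orbit at r = 57000 km, v_c = √(μ/r) = 2.646 km/s.
Vis-viva on the transfer ellipse at r = 57000 km gives v_t = √[μ(2/r − 1/a_t)] = 1.331 km/s.
Δv₂ = |v_t − v_c| = |1.331 − 2.646| = 1.315 km/s.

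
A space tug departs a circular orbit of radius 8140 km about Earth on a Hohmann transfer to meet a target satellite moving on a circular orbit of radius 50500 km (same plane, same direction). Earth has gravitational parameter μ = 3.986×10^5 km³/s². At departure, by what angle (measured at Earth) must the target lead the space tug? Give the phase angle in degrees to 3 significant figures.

φ = 100°

Transfer-ellipse semi-major axis a_t = (r₁ + r₂)/2 = (8140 + 50500)/2 = 29320 km.
Transfer time t = π√(a_t³/μ) = 24982 s.
Target angular speed ω₂ = √(μ/r₂³) = 5.5633×10^-5 rad/s.
Angle swept by the target during transfer: ω₂·t = 1.3898 rad = 79.63°.
Arrival is 180° from departure on the ellipse, so φ = 180° − 79.63° = 100°.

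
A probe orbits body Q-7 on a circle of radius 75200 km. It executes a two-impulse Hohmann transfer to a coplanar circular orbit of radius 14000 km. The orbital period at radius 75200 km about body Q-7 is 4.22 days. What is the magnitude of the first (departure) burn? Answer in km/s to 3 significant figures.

From Kepler's third law T² = 4π²r³/μ at r = 75200 km, T = 4.22 days = 4.22 × 86400 s = 3.64608×10^5 s: μ = 4π²r³/T² = 1.26288×10^5 km³/s².
Semi-major axis of the transfer orbit: a_t = (75200 + 14000)/2 = 44600 km.
Circular speed at r = 75200 km: v_c = √(μ/r) = 1.29590 km/s.
Vis-viva on the transfer ellipse at r = 75200 km gives v_t = √[μ(2/r − 1/a_t)] = 0.726053 km/s.
Δv₁ = |v_t − v_c| = |0.726053 − 1.29590| = 0.5698 km/s.

Δv₁ = 0.570 km/s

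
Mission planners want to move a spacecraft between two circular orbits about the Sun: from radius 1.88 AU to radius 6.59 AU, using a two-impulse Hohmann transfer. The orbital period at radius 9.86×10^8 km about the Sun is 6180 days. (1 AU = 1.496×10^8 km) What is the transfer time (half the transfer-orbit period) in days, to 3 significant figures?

t = 1590 days

From Kepler's third law T² = 4π²r³/μ at r = 9.86×10^8 km, T = 6180 days = 6180 × 86400 s = 5.33952×10^8 s: μ = 4π²r³/T² = 1.32735×10^11 km³/s².
In km: r₁ = 1.88 × 1.496×10^8 = 2.81248×10^8 km; r₂ = 6.59 × 1.496×10^8 = 9.85864×10^8 km.
Semi-major axis of the transfer orbit: a_t = (2.81248×10^8 + 9.85864×10^8)/2 = 6.33556×10^8 km.
Half the transfer-orbit period gives t = π√(a_t³/μ) = 1.375×10^8 s.
Converting: 1.375×10^8 s ÷ 86400 s/day = 1590 days.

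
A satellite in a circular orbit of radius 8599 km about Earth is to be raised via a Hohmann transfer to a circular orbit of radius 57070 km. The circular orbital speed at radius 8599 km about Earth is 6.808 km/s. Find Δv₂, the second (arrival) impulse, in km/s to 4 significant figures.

From the circular-orbit relation v² = μ/r at r = 8599 km: μ = v²r = (6.808)² × 8599 = 3.98554×10^5 km³/s².
Semi-major axis of the transfer orbit: a_t = (8599 + 57070)/2 = 32834.5 km.
On the circular orbit at r = 57070 km, v_c = √(μ/r) = 2.6426 km/s.
Transfer-orbit speed at the same r (vis-viva, a = a_t): v_t = √[μ(2/r − 1/a_t)] = 1.3524 km/s.
Δv₂ = |v_t − v_c| = |1.3524 − 2.6426| = 1.290 km/s.

Δv₂ = 1.290 km/s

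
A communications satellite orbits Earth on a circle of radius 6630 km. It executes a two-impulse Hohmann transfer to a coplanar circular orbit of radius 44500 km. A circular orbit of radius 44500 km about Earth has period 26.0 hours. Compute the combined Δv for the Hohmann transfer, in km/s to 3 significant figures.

Δv = 3.94 km/s

From Kepler's third law T² = 4π²r³/μ at r = 44500 km, T = 26.0 hours = 26.0 × 3600 s = 93600 s: μ = 4π²r³/T² = 3.97089×10^5 km³/s².
Semi-major axis of the transfer orbit: a_t = (6630 + 44500)/2 = 25565 km.
Circular speed at r₁: v₁ = √(μ/r₁) = √(3.97089×10^5/6630) = 7.739 km/s.
On the transfer ellipse at r₁, vis-viva gives v_p = √[μ(2/r₁ − 1/a_t)] = 10.21 km/s.
First burn Δv₁ = |v_p − v₁| = 2.471 km/s.
Circular speed at r₂: v₂ = √(μ/r₂) = 2.987 km/s.
Transfer-orbit speed at r₂: v_a = √[μ(2/r₂ − 1/a_t)] = 1.521 km/s.
Second burn Δv₂ = |v₂ − v_a| = 1.466 km/s.
Total Δv = Δv₁ + Δv₂ = 3.937 km/s.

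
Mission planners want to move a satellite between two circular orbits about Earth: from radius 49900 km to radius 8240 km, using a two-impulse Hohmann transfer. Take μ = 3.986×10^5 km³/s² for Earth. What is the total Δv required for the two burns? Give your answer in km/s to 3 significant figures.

The Hohmann ellipse has a_t = (r₁ + r₂)/2 = 29070 km.
Circular speed at r₁: v₁ = √(μ/r₁) = √(3.986×10^5/49900) = 2.8263 km/s.
Transfer-orbit speed at r₁ (v² = μ(2/r − 1/a)): v_a = √[μ(2/r₁ − 1/a_t)] = 1.5047 km/s.
First burn Δv₁ = |v_a − v₁| = 1.322 km/s.
Circular speed at r₂: v₂ = √(μ/r₂) = 6.955 km/s.
Transfer-orbit speed at r₂: v_p = √[μ(2/r₂ − 1/a_t)] = 9.112 km/s.
Second burn Δv₂ = |v₂ − v_p| = 2.157 km/s.
Total Δv = Δv₁ + Δv₂ = 3.479 km/s.

Δv = 3.48 km/s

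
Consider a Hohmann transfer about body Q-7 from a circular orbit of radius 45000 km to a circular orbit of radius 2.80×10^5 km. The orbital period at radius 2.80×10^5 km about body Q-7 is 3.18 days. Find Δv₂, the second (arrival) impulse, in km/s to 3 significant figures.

From Kepler's third law T² = 4π²r³/μ at r = 2.80×10^5 km, T = 3.18 days = 3.18 × 86400 s = 2.74752×10^5 s: μ = 4π²r³/T² = 1.14803×10^7 km³/s².
Semi-major axis of the transfer orbit: a_t = (45000 + 2.800×10^5)/2 = 1.625×10^5 km.
On the circular orbit at r = 2.800×10^5 km, v_c = √(μ/r) = 6.4032 km/s.
Vis-viva on the transfer ellipse at r = 2.800×10^5 km gives v_t = √[μ(2/r − 1/a_t)] = 3.3696 km/s.
Δv₂ = |v_t − v_c| = |3.3696 − 6.4032| = 3.034 km/s.

Δv₂ = 3.03 km/s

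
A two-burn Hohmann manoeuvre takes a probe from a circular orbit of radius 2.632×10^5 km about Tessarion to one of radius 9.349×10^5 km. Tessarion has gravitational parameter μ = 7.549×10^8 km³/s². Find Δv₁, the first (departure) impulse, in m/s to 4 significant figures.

Δv₁ = 13350 m/s

Semi-major axis of the transfer orbit: a_t = (2.632×10^5 + 9.349×10^5)/2 = 5.9905×10^5 km.
Circular speed at r = 2.632×10^5 km: v_c = √(μ/r) = 53.555 km/s.
Vis-viva on the transfer ellipse at r = 2.632×10^5 km gives v_t = √[μ(2/r − 1/a_t)] = 66.904 km/s.
Δv₁ = |v_t − v_c| = |66.904 − 53.555| = 13.35 km/s.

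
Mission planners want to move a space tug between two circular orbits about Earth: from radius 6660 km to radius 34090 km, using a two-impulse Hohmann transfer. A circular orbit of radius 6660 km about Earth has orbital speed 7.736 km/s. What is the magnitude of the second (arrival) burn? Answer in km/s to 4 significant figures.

From the circular-orbit relation v² = μ/r at r = 6660 km: μ = v²r = (7.736)² × 6660 = 3.98572×10^5 km³/s².
The Hohmann ellipse has a_t = (r₁ + r₂)/2 = 20375 km.
Circular speed at r = 34090 km: v_c = √(μ/r) = 3.419 km/s.
Vis-viva on the transfer ellipse at r = 34090 km gives v_t = √[μ(2/r − 1/a_t)] = 1.955 km/s.
Δv₂ = |v_t − v_c| = |1.955 − 3.419| = 1.464 km/s.

Δv₂ = 1.464 km/s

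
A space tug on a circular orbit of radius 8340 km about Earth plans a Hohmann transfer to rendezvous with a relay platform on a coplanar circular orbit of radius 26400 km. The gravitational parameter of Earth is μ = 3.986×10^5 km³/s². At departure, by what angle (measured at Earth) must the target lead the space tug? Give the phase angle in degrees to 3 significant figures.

φ = 83.9°

Semi-major axis of the transfer orbit: a_t = (8340 + 26400)/2 = 17370 km.
The half-period of the transfer ellipse is t = π√(a_t³/μ) = 11392 s.
Target angular speed ω₂ = √(μ/r₂³) = 1.4718×10^-4 rad/s.
Angle swept by the target during transfer: ω₂·t = 1.6767 rad = 96.07°.
The space tug traverses 180° on the transfer ellipse, so the target must lead by 180° − 96.07° = 83.9°.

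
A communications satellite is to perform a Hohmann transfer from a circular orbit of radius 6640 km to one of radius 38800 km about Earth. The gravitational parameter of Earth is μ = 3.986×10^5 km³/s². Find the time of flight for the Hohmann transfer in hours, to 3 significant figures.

t = 4.73 hours

Transfer-ellipse semi-major axis a_t = (r₁ + r₂)/2 = (6640 + 38800)/2 = 22720 km.
By Kepler's third law the transfer-orbit period is T = 2π√(a_t³/μ), so t = T/2 = 17040 s.
Converting: 17040 s ÷ 3600 s/hour = 4.73 hours.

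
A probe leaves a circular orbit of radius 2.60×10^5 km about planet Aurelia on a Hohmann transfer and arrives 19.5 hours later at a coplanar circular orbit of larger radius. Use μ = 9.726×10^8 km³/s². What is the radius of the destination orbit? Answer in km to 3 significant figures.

Transfer time t = 19.5 hours = 70200 s, and t = π√(a_t³/μ).
So a_t = (μ t²/π²)^(1/3) = (9.726×10^8 × (70200)² / π²)^(1/3) = 7.8602×10^5 km.
Since a_t = (r₁ + r₂)/2, r₂ = 2a_t − r₁ = 2×7.8602×10^5 − 2.600×10^5 = 1.31204×10^6 km.

r₂ = 1.31×10^6 km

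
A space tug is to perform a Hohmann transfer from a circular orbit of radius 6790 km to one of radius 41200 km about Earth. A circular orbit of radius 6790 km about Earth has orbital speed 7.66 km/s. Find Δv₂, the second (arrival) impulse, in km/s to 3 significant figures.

From the circular-orbit relation v² = μ/r at r = 6790 km: μ = v²r = (7.66)² × 6790 = 3.98407×10^5 km³/s².
Transfer-ellipse semi-major axis a_t = (r₁ + r₂)/2 = (6790 + 41200)/2 = 23995 km.
Circular speed at r = 41200 km: v_c = √(μ/r) = 3.10968 km/s.
Transfer-orbit speed at the same r (vis-viva, a = a_t): v_t = √[μ(2/r − 1/a_t)] = 1.65421 km/s.
Δv₂ = |v_t − v_c| = |1.65421 − 3.10968| = 1.455 km/s.

Δv₂ = 1.46 km/s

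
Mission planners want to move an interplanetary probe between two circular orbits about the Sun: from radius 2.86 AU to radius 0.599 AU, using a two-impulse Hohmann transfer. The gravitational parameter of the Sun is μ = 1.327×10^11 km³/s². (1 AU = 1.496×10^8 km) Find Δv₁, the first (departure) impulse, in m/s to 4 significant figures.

Δv₁ = 7247 m/s

In km: r₁ = 2.86 × 1.496×10^8 = 4.27856×10^8 km; r₂ = 0.599 × 1.496×10^8 = 8.96104×10^7 km.
Transfer-ellipse semi-major axis a_t = (r₁ + r₂)/2 = (4.27856×10^8 + 8.96104×10^7)/2 = 2.587332×10^8 km.
Circular speed at r = 4.27856×10^8 km: v_c = √(μ/r) = 17.611 km/s.
Vis-viva on the transfer ellipse at r = 4.27856×10^8 km gives v_t = √[μ(2/r − 1/a_t)] = 10.364 km/s.
Δv₁ = |v_t − v_c| = |10.364 − 17.611| = 7.247 km/s.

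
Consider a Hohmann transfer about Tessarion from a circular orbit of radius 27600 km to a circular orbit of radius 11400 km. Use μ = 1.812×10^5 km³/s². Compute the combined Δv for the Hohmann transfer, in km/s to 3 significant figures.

Semi-major axis of the transfer orbit: a_t = (27600 + 11400)/2 = 19500 km.
At r₁ the circular-orbit speed is v₁ = √(μ/r₁) = 2.562268 km/s.
On the transfer ellipse at r₁, v² = μ(2/r − 1/a) gives v_a = √[μ(2/r₁ − 1/a_t)] = 1.959114 km/s.
First burn Δv₁ = |v_a − v₁| = 0.60315 km/s.
At r₂, v₂ = √(μ/r₂) = 3.9868 km/s.
Transfer-orbit speed at r₂: v_p = √[μ(2/r₂ − 1/a_t)] = 4.7431 km/s.
Second burn Δv₂ = |v₂ − v_p| = 0.75630 km/s.
Total Δv = Δv₁ + Δv₂ = 1.359 km/s.

Δv = 1.36 km/s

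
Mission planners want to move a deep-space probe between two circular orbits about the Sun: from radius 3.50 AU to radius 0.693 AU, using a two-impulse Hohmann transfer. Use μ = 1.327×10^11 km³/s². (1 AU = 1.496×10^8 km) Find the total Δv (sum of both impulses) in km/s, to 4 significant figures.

Δv = 17.22 km/s

In km: r₁ = 3.50 × 1.496×10^8 = 5.236×10^8 km; r₂ = 0.693 × 1.496×10^8 = 1.036728×10^8 km.
Semi-major axis of the transfer orbit: a_t = (5.236×10^8 + 1.036728×10^8)/2 = 3.136364×10^8 km.
At r₁ the circular-orbit speed is v₁ = √(μ/r₁) = 15.92 km/s.
On the transfer ellipse at r₁, vis-viva equation gives v_a = √[μ(2/r₁ − 1/a_t)] = 9.153 km/s.
First burn Δv₁ = |v_a − v₁| = 6.767 km/s.
Circular speed at r₂: v₂ = √(μ/r₂) = 35.78 km/s.
Transfer-orbit speed at r₂: v_p = √[μ(2/r₂ − 1/a_t)] = 46.23 km/s.
Second burn Δv₂ = |v₂ − v_p| = 10.45 km/s.
Total Δv = Δv₁ + Δv₂ = 17.22 km/s.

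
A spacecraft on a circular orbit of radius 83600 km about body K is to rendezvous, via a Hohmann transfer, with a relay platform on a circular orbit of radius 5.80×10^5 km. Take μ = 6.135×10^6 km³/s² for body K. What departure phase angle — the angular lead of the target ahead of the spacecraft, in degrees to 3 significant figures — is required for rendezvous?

The Hohmann ellipse has a_t = (r₁ + r₂)/2 = 3.318×10^5 km.
Transfer time t = π√(a_t³/μ) = 2.4241×10^5 s.
The target's mean motion on its circular orbit is ω₂ = √(μ/r₂³) = 5.6074×10^-6 rad/s.
Angle swept by the target during transfer: ω₂·t = 1.3593 rad = 77.88°.
Arrival is 180° from departure on the ellipse, so φ = 180° − 77.88° = 102°.

φ = 102°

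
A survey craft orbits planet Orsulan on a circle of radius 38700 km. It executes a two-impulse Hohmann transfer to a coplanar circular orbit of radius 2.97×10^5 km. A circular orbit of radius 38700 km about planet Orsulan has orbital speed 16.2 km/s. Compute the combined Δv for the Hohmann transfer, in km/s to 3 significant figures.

Δv = 8.39 km/s

From the circular-orbit relation v² = μ/r at r = 38700 km: μ = v²r = (16.2)² × 38700 = 1.01564×10^7 km³/s².
Transfer-ellipse semi-major axis a_t = (r₁ + r₂)/2 = (38700 + 2.970×10^5)/2 = 1.6785×10^5 km.
Circular speed at r₁: v₁ = √(μ/r₁) = √(1.01564×10^7/38700) = 16.200 km/s.
Transfer-orbit speed at r₁ (vis-viva equation): v_p = √[μ(2/r₁ − 1/a_t)] = 21.549 km/s.
First burn Δv₁ = |v_p − v₁| = 5.349 km/s.
At r₂, v₂ = √(μ/r₂) = 5.848 km/s.
Transfer-orbit speed at r₂: v_a = √[μ(2/r₂ − 1/a_t)] = 2.808 km/s.
Second burn Δv₂ = |v₂ − v_a| = 3.040 km/s.
Δv = Δv₁ + Δv₂ = 5.349 + 3.040 = 8.389 km/s.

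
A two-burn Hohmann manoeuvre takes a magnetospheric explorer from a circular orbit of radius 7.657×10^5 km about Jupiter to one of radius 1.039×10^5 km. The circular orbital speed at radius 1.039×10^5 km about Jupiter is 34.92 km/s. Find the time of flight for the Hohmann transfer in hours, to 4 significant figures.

t = 22.23 hours

From the circular-orbit relation v² = μ/r at r = 1.039×10^5 km: μ = v²r = (34.92)² × 1.039×10^5 = 1.26696×10^8 km³/s².
The Hohmann ellipse has a_t = (r₁ + r₂)/2 = 4.348×10^5 km.
Transfer time t = π√(a_t³/μ) = π√((4.348×10^5)³ / 1.26696×10^8) = 80020 s.
Converting: 80020 s ÷ 3600 s/hour = 22.23 hours.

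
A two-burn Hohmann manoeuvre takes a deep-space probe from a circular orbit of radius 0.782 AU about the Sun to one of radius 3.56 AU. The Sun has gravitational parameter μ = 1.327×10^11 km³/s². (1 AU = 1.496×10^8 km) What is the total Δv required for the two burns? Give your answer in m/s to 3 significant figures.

Δv = 15800 m/s

In km: r₁ = 0.782 × 1.496×10^8 = 1.169872×10^8 km; r₂ = 3.56 × 1.496×10^8 = 5.32576×10^8 km.
The Hohmann ellipse has a_t = (r₁ + r₂)/2 = 3.247816×10^8 km.
Circular speed at r₁: v₁ = √(μ/r₁) = √(1.327×10^11/1.169872×10^8) = 33.6796 km/s.
Transfer-orbit speed at r₁ (v² = μ(2/r − 1/a)): v_p = √[μ(2/r₁ − 1/a_t)] = 43.1282 km/s.
First burn Δv₁ = |v_p − v₁| = 9.449 km/s.
Circular speed at r₂: v₂ = √(μ/r₂) = 15.785 km/s.
Transfer-orbit speed at r₂: v_a = √[μ(2/r₂ − 1/a_t)] = 9.4737 km/s.
Second burn Δv₂ = |v₂ − v_a| = 6.311 km/s.
Total Δv = Δv₁ + Δv₂ = 15.76 km/s.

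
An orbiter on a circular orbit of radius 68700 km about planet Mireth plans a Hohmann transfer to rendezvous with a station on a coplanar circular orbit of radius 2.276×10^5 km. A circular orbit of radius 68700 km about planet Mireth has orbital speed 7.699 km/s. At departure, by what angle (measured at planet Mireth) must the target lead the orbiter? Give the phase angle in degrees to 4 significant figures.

φ = 85.47°

From the circular-orbit relation v² = μ/r at r = 68700 km: μ = v²r = (7.699)² × 68700 = 4.07217×10^6 km³/s².
Transfer-ellipse semi-major axis a_t = (r₁ + r₂)/2 = (68700 + 2.276×10^5)/2 = 1.4815×10^5 km.
The half-period of the transfer ellipse is t = π√(a_t³/μ) = 88774.8 s.
Target angular speed ω₂ = √(μ/r₂³) = 1.85846×10^-5 rad/s.
Angle swept by the target during transfer: ω₂·t = 1.6498 rad = 94.53°.
Arrival is 180° from departure on the ellipse, so φ = 180° − 94.53° = 85.47°.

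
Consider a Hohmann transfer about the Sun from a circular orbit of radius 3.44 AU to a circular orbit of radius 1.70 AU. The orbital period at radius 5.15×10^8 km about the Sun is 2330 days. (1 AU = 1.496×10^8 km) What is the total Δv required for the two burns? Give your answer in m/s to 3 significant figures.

From Kepler's third law T² = 4π²r³/μ at r = 5.15×10^8 km, T = 2330 days = 2330 × 86400 s = 2.01312×10^8 s: μ = 4π²r³/T² = 1.33058×10^11 km³/s².
In km: r₁ = 3.44 × 1.496×10^8 = 5.14624×10^8 km; r₂ = 1.70 × 1.496×10^8 = 2.5432×10^8 km.
Semi-major axis of the transfer orbit: a_t = (5.14624×10^8 + 2.5432×10^8)/2 = 3.84472×10^8 km.
Circular speed at r₁: v₁ = √(μ/r₁) = √(1.33058×10^11/5.14624×10^8) = 16.080 km/s.
On the transfer ellipse at r₁, vis-viva gives v_a = √[μ(2/r₁ − 1/a_t)] = 13.078 km/s.
First burn Δv₁ = |v_a − v₁| = 3.002 km/s.
Circular speed at r₂: v₂ = √(μ/r₂) = 22.87 km/s.
Transfer-orbit speed at r₂: v_p = √[μ(2/r₂ − 1/a_t)] = 26.46 km/s.
Second burn Δv₂ = |v₂ − v_p| = 3.590 km/s.
Δv = Δv₁ + Δv₂ = 3.002 + 3.590 = 6.592 km/s.

Δv = 6590 m/s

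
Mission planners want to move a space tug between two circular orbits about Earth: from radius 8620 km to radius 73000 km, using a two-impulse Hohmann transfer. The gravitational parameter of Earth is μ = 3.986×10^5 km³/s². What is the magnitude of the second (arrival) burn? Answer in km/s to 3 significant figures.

Δv₂ = 1.26 km/s

The Hohmann ellipse has a_t = (r₁ + r₂)/2 = 40810 km.
Circular speed at r = 73000 km: v_c = √(μ/r) = 2.337 km/s.
Vis-viva on the transfer ellipse at r = 73000 km gives v_t = √[μ(2/r − 1/a_t)] = 1.074 km/s.
Δv₂ = |v_t − v_c| = |1.074 − 2.337| = 1.263 km/s.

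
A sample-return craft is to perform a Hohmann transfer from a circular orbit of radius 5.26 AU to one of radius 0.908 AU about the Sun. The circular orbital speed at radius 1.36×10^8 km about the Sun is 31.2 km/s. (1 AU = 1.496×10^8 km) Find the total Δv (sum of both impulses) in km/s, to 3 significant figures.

Δv = 15.5 km/s

From the circular-orbit relation v² = μ/r at r = 1.36×10^8 km: μ = v²r = (31.2)² × 1.36×10^8 = 1.32388×10^11 km³/s².
In km: r₁ = 5.26 × 1.496×10^8 = 7.86896×10^8 km; r₂ = 0.908 × 1.496×10^8 = 1.358368×10^8 km.
Transfer-ellipse semi-major axis a_t = (r₁ + r₂)/2 = (7.86896×10^8 + 1.358368×10^8)/2 = 4.613664×10^8 km.
Circular speed at r₁: v₁ = √(μ/r₁) = √(1.32388×10^11/7.86896×10^8) = 12.97076 km/s.
On the transfer ellipse at r₁, vis-viva equation gives v_a = √[μ(2/r₁ − 1/a_t)] = 7.038030 km/s.
First burn Δv₁ = |v_a − v₁| = 5.9327 km/s.
At r₂, v₂ = √(μ/r₂) = 31.21874 km/s.
Transfer-orbit speed at r₂: v_p = √[μ(2/r₂ − 1/a_t)] = 40.77097 km/s.
Second burn Δv₂ = |v₂ − v_p| = 9.5522 km/s.
Δv = Δv₁ + Δv₂ = 5.9327 + 9.5522 = 15.48 km/s.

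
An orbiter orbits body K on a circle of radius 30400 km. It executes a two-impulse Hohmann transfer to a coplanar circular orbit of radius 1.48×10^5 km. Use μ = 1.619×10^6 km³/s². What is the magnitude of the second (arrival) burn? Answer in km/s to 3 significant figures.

Δv₂ = 1.38 km/s

The Hohmann ellipse has a_t = (r₁ + r₂)/2 = 89200 km.
Circular speed at r = 1.480×10^5 km: v_c = √(μ/r) = 3.3074 km/s.
Vis-viva on the transfer ellipse at r = 1.480×10^5 km gives v_t = √[μ(2/r − 1/a_t)] = 1.9308 km/s.
Δv₂ = |v_t − v_c| = |1.9308 − 3.3074| = 1.377 km/s.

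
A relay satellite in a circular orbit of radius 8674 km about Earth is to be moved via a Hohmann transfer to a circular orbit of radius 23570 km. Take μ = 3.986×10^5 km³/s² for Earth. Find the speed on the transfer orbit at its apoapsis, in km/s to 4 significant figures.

v = 3.016 km/s

Transfer-ellipse semi-major axis a_t = (r₁ + r₂)/2 = (8674 + 23570)/2 = 16122 km.
The apoapsis of the transfer ellipse is at r = 23570 km.
Applying v² = μ(2/r − 1/a_t): v = 3.016 km/s.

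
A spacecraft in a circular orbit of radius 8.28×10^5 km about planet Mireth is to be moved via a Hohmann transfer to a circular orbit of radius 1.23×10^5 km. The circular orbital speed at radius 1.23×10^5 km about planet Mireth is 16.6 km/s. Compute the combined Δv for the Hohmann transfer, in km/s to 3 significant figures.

From the circular-orbit relation v² = μ/r at r = 1.23×10^5 km: μ = v²r = (16.6)² × 1.23×10^5 = 3.38939×10^7 km³/s².
Semi-major axis of the transfer orbit: a_t = (8.280×10^5 + 1.230×10^5)/2 = 4.755×10^5 km.
Circular speed at r₁: v₁ = √(μ/r₁) = √(3.38939×10^7/8.280×10^5) = 6.398 km/s.
Transfer-orbit speed at r₁ (vis-viva equation): v_a = √[μ(2/r₁ − 1/a_t)] = 3.254 km/s.
First burn Δv₁ = |v_a − v₁| = 3.144 km/s.
Circular speed at r₂: v₂ = √(μ/r₂) = 16.600 km/s.
Transfer-orbit speed at r₂: v_p = √[μ(2/r₂ − 1/a_t)] = 21.905 km/s.
Second burn Δv₂ = |v₂ − v_p| = 5.305 km/s.
Total Δv = Δv₁ + Δv₂ = 8.449 km/s.

Δv = 8.45 km/s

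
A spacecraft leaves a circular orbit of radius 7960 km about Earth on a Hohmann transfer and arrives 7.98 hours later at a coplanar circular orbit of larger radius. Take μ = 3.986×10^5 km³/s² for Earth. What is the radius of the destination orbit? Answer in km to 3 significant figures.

r₂ = 56400 km

Transfer time t = 7.98 hours = 28728 s, and t = π√(a_t³/μ).
So a_t = (μ t²/π²)^(1/3) = (3.986×10^5 × (28728)² / π²)^(1/3) = 32182 km.
Since a_t = (r₁ + r₂)/2, r₂ = 2a_t − r₁ = 2×32182 − 7960 = 56404 km.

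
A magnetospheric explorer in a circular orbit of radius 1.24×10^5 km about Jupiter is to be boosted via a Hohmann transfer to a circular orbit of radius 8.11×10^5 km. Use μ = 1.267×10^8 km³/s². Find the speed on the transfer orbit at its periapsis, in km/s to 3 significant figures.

v = 42.1 km/s

Transfer-ellipse semi-major axis a_t = (r₁ + r₂)/2 = (1.240×10^5 + 8.110×10^5)/2 = 4.675×10^5 km.
At periapsis, r = 1.240×10^5 km.
Applying v² = μ(2/r − 1/a_t): v = 42.10 km/s.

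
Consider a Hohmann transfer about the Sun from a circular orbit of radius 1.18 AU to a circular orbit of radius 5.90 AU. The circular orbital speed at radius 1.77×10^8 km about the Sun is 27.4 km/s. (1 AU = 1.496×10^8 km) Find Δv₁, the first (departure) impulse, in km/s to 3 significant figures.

Δv₁ = 7.98 km/s

From the circular-orbit relation v² = μ/r at r = 1.77×10^8 km: μ = v²r = (27.4)² × 1.77×10^8 = 1.32885×10^11 km³/s².
In km: r₁ = 1.18 × 1.496×10^8 = 1.76528×10^8 km; r₂ = 5.90 × 1.496×10^8 = 8.8264×10^8 km.
The Hohmann ellipse has a_t = (r₁ + r₂)/2 = 5.29584×10^8 km.
On the circular orbit at r = 1.76528×10^8 km, v_c = √(μ/r) = 27.437 km/s.
Vis-viva on the transfer ellipse at r = 1.76528×10^8 km gives v_t = √[μ(2/r − 1/a_t)] = 35.421 km/s.
Δv₁ = |v_t − v_c| = |35.421 − 27.437| = 7.984 km/s.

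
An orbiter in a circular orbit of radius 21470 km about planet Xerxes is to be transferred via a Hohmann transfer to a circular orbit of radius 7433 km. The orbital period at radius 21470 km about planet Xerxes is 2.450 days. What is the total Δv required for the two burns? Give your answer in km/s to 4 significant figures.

From Kepler's third law T² = 4π²r³/μ at r = 21470 km, T = 2.450 days = 2.450 × 86400 s = 2.1168×10^5 s: μ = 4π²r³/T² = 8719.59 km³/s².
Transfer-ellipse semi-major axis a_t = (r₁ + r₂)/2 = (21470 + 7433)/2 = 14451.5 km.
Circular speed at r₁: v₁ = √(μ/r₁) = √(8719.59/21470) = 0.63728 km/s.
Transfer-orbit speed at r₁ (v² = μ(2/r − 1/a)): v_a = √[μ(2/r₁ − 1/a_t)] = 0.45704 km/s.
First burn Δv₁ = |v_a − v₁| = 0.1802 km/s.
At r₂, v₂ = √(μ/r₂) = 1.0831 km/s.
Transfer-orbit speed at r₂: v_p = √[μ(2/r₂ − 1/a_t)] = 1.3202 km/s.
Second burn Δv₂ = |v₂ − v_p| = 0.2371 km/s.
Δv = Δv₁ + Δv₂ = 0.1802 + 0.2371 = 0.4173 km/s.

Δv = 0.4173 km/s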